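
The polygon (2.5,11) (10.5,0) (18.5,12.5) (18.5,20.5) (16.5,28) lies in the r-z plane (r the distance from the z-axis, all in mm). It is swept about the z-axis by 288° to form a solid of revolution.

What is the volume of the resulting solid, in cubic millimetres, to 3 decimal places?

Volume = 13563.722 mm³

Profile (r,z), 5 vertices: (2.5,11) (10.5,0) (18.5,12.5) (18.5,20.5) (16.5,28)
edge 0: (2.5,11)→(10.5,0)  cross = 2.5·0 − 10.5·11 = -115.5000; (r_i+r_j)·cross = 13·-115.5000 = -1501.5000
edge 1: (10.5,0)→(18.5,12.5)  cross = 10.5·12.5 − 18.5·0 = 131.2500; (r_i+r_j)·cross = 29·131.2500 = 3806.2500
edge 2: (18.5,12.5)→(18.5,20.5)  cross = 18.5·20.5 − 18.5·12.5 = 148.0000; (r_i+r_j)·cross = 37·148.0000 = 5476.0000
edge 3: (18.5,20.5)→(16.5,28)  cross = 18.5·28 − 16.5·20.5 = 179.7500; (r_i+r_j)·cross = 35·179.7500 = 6291.2500
edge 4: (16.5,28)→(2.5,11)  cross = 16.5·11 − 2.5·28 = 111.5000; (r_i+r_j)·cross = 19·111.5000 = 2118.5000
Σcross = 455.0000 → A = |Σcross|/2 = 227.5000 mm²
Σ(r_i+r_j)·cross = 16190.5000 → first moment M = |Σ|/6 = 2698.4167
R_c = M/A = 2698.4167/227.5000 = 11.8612 mm
θ = 288° = 5.026548 rad
V = θ·R_c·A = 5.026548·11.8612·227.5000 = 13563.722 mm³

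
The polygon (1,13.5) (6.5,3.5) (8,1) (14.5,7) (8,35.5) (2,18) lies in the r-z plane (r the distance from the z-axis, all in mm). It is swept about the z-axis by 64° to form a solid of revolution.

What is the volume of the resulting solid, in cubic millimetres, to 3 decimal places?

Profile (r,z), 6 vertices: (1,13.5) (6.5,3.5) (8,1) (14.5,7) (8,35.5) (2,18)
edge 0: (1,13.5)→(6.5,3.5)  cross = 1·3.5 − 6.5·13.5 = -84.2500; (r_i+r_j)·cross = 7.5·-84.2500 = -631.8750
edge 1: (6.5,3.5)→(8,1)  cross = 6.5·1 − 8·3.5 = -21.5000; (r_i+r_j)·cross = 14.5·-21.5000 = -311.7500
edge 2: (8,1)→(14.5,7)  cross = 8·7 − 14.5·1 = 41.5000; (r_i+r_j)·cross = 22.5·41.5000 = 933.7500
edge 3: (14.5,7)→(8,35.5)  cross = 14.5·35.5 − 8·7 = 458.7500; (r_i+r_j)·cross = 22.5·458.7500 = 10321.8750
edge 4: (8,35.5)→(2,18)  cross = 8·18 − 2·35.5 = 73.0000; (r_i+r_j)·cross = 10·73.0000 = 730.0000
edge 5: (2,18)→(1,13.5)  cross = 2·13.5 − 1·18 = 9.0000; (r_i+r_j)·cross = 3·9.0000 = 27.0000
Σcross = 476.5000 → A = |Σcross|/2 = 238.2500 mm²
Σ(r_i+r_j)·cross = 11069.0000 → first moment M = |Σ|/6 = 1844.8333
R_c = M/A = 1844.8333/238.2500 = 7.7433 mm
θ = 64° = 1.117011 rad
V = θ·R_c·A = 1.117011·7.7433·238.2500 = 2060.699 mm³

Volume = 2060.699 mm³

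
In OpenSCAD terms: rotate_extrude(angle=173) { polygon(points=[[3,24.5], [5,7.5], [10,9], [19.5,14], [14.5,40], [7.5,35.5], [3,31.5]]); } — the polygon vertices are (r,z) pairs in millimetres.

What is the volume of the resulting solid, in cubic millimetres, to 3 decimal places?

Profile (r,z), 7 vertices: (3,24.5) (5,7.5) (10,9) (19.5,14) (14.5,40) (7.5,35.5) (3,31.5)
edge 0: (3,24.5)→(5,7.5)  cross = 3·7.5 − 5·24.5 = -100.0000; (r_i+r_j)·cross = 8·-100.0000 = -800.0000
edge 1: (5,7.5)→(10,9)  cross = 5·9 − 10·7.5 = -30.0000; (r_i+r_j)·cross = 15·-30.0000 = -450.0000
edge 2: (10,9)→(19.5,14)  cross = 10·14 − 19.5·9 = -35.5000; (r_i+r_j)·cross = 29.5·-35.5000 = -1047.2500
edge 3: (19.5,14)→(14.5,40)  cross = 19.5·40 − 14.5·14 = 577.0000; (r_i+r_j)·cross = 34·577.0000 = 19618.0000
edge 4: (14.5,40)→(7.5,35.5)  cross = 14.5·35.5 − 7.5·40 = 214.7500; (r_i+r_j)·cross = 22·214.7500 = 4724.5000
edge 5: (7.5,35.5)→(3,31.5)  cross = 7.5·31.5 − 3·35.5 = 129.7500; (r_i+r_j)·cross = 10.5·129.7500 = 1362.3750
edge 6: (3,31.5)→(3,24.5)  cross = 3·24.5 − 3·31.5 = -21.0000; (r_i+r_j)·cross = 6·-21.0000 = -126.0000
Σcross = 735.0000 → A = |Σcross|/2 = 367.5000 mm²
Σ(r_i+r_j)·cross = 23281.6250 → first moment M = |Σ|/6 = 3880.2708
R_c = M/A = 3880.2708/367.5000 = 10.5586 mm
θ = 173° = 3.019420 rad
V = θ·R_c·A = 3.019420·10.5586·367.5000 = 11716.166 mm³

Volume = 11716.166 mm³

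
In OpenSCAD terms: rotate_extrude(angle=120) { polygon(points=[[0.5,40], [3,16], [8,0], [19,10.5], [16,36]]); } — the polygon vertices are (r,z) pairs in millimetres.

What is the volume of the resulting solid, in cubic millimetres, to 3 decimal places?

Profile (r,z), 5 vertices: (0.5,40) (3,16) (8,0) (19,10.5) (16,36)
edge 0: (0.5,40)→(3,16)  cross = 0.5·16 − 3·40 = -112.0000; (r_i+r_j)·cross = 3.5·-112.0000 = -392.0000
edge 1: (3,16)→(8,0)  cross = 3·0 − 8·16 = -128.0000; (r_i+r_j)·cross = 11·-128.0000 = -1408.0000
edge 2: (8,0)→(19,10.5)  cross = 8·10.5 − 19·0 = 84.0000; (r_i+r_j)·cross = 27·84.0000 = 2268.0000
edge 3: (19,10.5)→(16,36)  cross = 19·36 − 16·10.5 = 516.0000; (r_i+r_j)·cross = 35·516.0000 = 18060.0000
edge 4: (16,36)→(0.5,40)  cross = 16·40 − 0.5·36 = 622.0000; (r_i+r_j)·cross = 16.5·622.0000 = 10263.0000
Σcross = 982.0000 → A = |Σcross|/2 = 491.0000 mm²
Σ(r_i+r_j)·cross = 28791.0000 → first moment M = |Σ|/6 = 4798.5000
R_c = M/A = 4798.5000/491.0000 = 9.7729 mm
θ = 120° = 2.094395 rad
V = θ·R_c·A = 2.094395·9.7729·491.0000 = 10049.955 mm³

Volume = 10049.955 mm³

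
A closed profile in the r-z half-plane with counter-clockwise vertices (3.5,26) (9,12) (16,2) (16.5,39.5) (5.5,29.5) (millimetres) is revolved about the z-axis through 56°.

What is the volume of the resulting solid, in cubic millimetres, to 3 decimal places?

Profile (r,z), 5 vertices: (3.5,26) (9,12) (16,2) (16.5,39.5) (5.5,29.5)
edge 0: (3.5,26)→(9,12)  cross = 3.5·12 − 9·26 = -192.0000; (r_i+r_j)·cross = 12.5·-192.0000 = -2400.0000
edge 1: (9,12)→(16,2)  cross = 9·2 − 16·12 = -174.0000; (r_i+r_j)·cross = 25·-174.0000 = -4350.0000
edge 2: (16,2)→(16.5,39.5)  cross = 16·39.5 − 16.5·2 = 599.0000; (r_i+r_j)·cross = 32.5·599.0000 = 19467.5000
edge 3: (16.5,39.5)→(5.5,29.5)  cross = 16.5·29.5 − 5.5·39.5 = 269.5000; (r_i+r_j)·cross = 22·269.5000 = 5929.0000
edge 4: (5.5,29.5)→(3.5,26)  cross = 5.5·26 − 3.5·29.5 = 39.7500; (r_i+r_j)·cross = 9·39.7500 = 357.7500
Σcross = 542.2500 → A = |Σcross|/2 = 271.1250 mm²
Σ(r_i+r_j)·cross = 19004.2500 → first moment M = |Σ|/6 = 3167.3750
R_c = M/A = 3167.3750/271.1250 = 11.6823 mm
θ = 56° = 0.977384 rad
V = θ·R_c·A = 0.977384·11.6823·271.1250 = 3095.743 mm³

Volume = 3095.743 mm³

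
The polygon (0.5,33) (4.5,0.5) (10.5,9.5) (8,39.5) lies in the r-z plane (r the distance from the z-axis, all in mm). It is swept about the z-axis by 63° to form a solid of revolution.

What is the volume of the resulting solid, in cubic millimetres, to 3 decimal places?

Profile (r,z), 4 vertices: (0.5,33) (4.5,0.5) (10.5,9.5) (8,39.5)
edge 0: (0.5,33)→(4.5,0.5)  cross = 0.5·0.5 − 4.5·33 = -148.2500; (r_i+r_j)·cross = 5·-148.2500 = -741.2500
edge 1: (4.5,0.5)→(10.5,9.5)  cross = 4.5·9.5 − 10.5·0.5 = 37.5000; (r_i+r_j)·cross = 15·37.5000 = 562.5000
edge 2: (10.5,9.5)→(8,39.5)  cross = 10.5·39.5 − 8·9.5 = 338.7500; (r_i+r_j)·cross = 18.5·338.7500 = 6266.8750
edge 3: (8,39.5)→(0.5,33)  cross = 8·33 − 0.5·39.5 = 244.2500; (r_i+r_j)·cross = 8.5·244.2500 = 2076.1250
Σcross = 472.2500 → A = |Σcross|/2 = 236.1250 mm²
Σ(r_i+r_j)·cross = 8164.2500 → first moment M = |Σ|/6 = 1360.7083
R_c = M/A = 1360.7083/236.1250 = 5.7627 mm
θ = 63° = 1.099557 rad
V = θ·R_c·A = 1.099557·5.7627·236.1250 = 1496.177 mm³

Volume = 1496.177 mm³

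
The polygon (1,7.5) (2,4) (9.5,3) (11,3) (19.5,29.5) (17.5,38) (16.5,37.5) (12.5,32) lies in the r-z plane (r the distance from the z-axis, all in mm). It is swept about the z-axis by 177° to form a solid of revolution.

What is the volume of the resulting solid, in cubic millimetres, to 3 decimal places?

Volume = 10030.674 mm³

Profile (r,z), 8 vertices: (1,7.5) (2,4) (9.5,3) (11,3) (19.5,29.5) (17.5,38) (16.5,37.5) (12.5,32)
edge 0: (1,7.5)→(2,4)  cross = 1·4 − 2·7.5 = -11.0000; (r_i+r_j)·cross = 3·-11.0000 = -33.0000
edge 1: (2,4)→(9.5,3)  cross = 2·3 − 9.5·4 = -32.0000; (r_i+r_j)·cross = 11.5·-32.0000 = -368.0000
edge 2: (9.5,3)→(11,3)  cross = 9.5·3 − 11·3 = -4.5000; (r_i+r_j)·cross = 20.5·-4.5000 = -92.2500
edge 3: (11,3)→(19.5,29.5)  cross = 11·29.5 − 19.5·3 = 266.0000; (r_i+r_j)·cross = 30.5·266.0000 = 8113.0000
edge 4: (19.5,29.5)→(17.5,38)  cross = 19.5·38 − 17.5·29.5 = 224.7500; (r_i+r_j)·cross = 37·224.7500 = 8315.7500
edge 5: (17.5,38)→(16.5,37.5)  cross = 17.5·37.5 − 16.5·38 = 29.2500; (r_i+r_j)·cross = 34·29.2500 = 994.5000
edge 6: (16.5,37.5)→(12.5,32)  cross = 16.5·32 − 12.5·37.5 = 59.2500; (r_i+r_j)·cross = 29·59.2500 = 1718.2500
edge 7: (12.5,32)→(1,7.5)  cross = 12.5·7.5 − 1·32 = 61.7500; (r_i+r_j)·cross = 13.5·61.7500 = 833.6250
Σcross = 593.5000 → A = |Σcross|/2 = 296.7500 mm²
Σ(r_i+r_j)·cross = 19481.8750 → first moment M = |Σ|/6 = 3246.9792
R_c = M/A = 3246.9792/296.7500 = 10.9418 mm
θ = 177° = 3.089233 rad
V = θ·R_c·A = 3.089233·10.9418·296.7500 = 10030.674 mm³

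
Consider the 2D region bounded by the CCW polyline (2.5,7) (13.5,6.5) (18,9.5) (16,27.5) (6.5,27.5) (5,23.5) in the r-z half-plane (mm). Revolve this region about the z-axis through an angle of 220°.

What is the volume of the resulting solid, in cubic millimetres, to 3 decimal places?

Profile (r,z), 6 vertices: (2.5,7) (13.5,6.5) (18,9.5) (16,27.5) (6.5,27.5) (5,23.5)
edge 0: (2.5,7)→(13.5,6.5)  cross = 2.5·6.5 − 13.5·7 = -78.2500; (r_i+r_j)·cross = 16·-78.2500 = -1252.0000
edge 1: (13.5,6.5)→(18,9.5)  cross = 13.5·9.5 − 18·6.5 = 11.2500; (r_i+r_j)·cross = 31.5·11.2500 = 354.3750
edge 2: (18,9.5)→(16,27.5)  cross = 18·27.5 − 16·9.5 = 343.0000; (r_i+r_j)·cross = 34·343.0000 = 11662.0000
edge 3: (16,27.5)→(6.5,27.5)  cross = 16·27.5 − 6.5·27.5 = 261.2500; (r_i+r_j)·cross = 22.5·261.2500 = 5878.1250
edge 4: (6.5,27.5)→(5,23.5)  cross = 6.5·23.5 − 5·27.5 = 15.2500; (r_i+r_j)·cross = 11.5·15.2500 = 175.3750
edge 5: (5,23.5)→(2.5,7)  cross = 5·7 − 2.5·23.5 = -23.7500; (r_i+r_j)·cross = 7.5·-23.7500 = -178.1250
Σcross = 528.7500 → A = |Σcross|/2 = 264.3750 mm²
Σ(r_i+r_j)·cross = 16639.7500 → first moment M = |Σ|/6 = 2773.2917
R_c = M/A = 2773.2917/264.3750 = 10.4900 mm
θ = 220° = 3.839724 rad
V = θ·R_c·A = 3.839724·10.4900·264.3750 = 10648.676 mm³

Volume = 10648.676 mm³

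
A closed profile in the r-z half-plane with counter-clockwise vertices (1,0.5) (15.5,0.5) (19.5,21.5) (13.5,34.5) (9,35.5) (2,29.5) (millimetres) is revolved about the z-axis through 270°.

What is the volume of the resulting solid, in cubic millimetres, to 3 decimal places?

Volume = 23307.672 mm³

Profile (r,z), 6 vertices: (1,0.5) (15.5,0.5) (19.5,21.5) (13.5,34.5) (9,35.5) (2,29.5)
edge 0: (1,0.5)→(15.5,0.5)  cross = 1·0.5 − 15.5·0.5 = -7.2500; (r_i+r_j)·cross = 16.5·-7.2500 = -119.6250
edge 1: (15.5,0.5)→(19.5,21.5)  cross = 15.5·21.5 − 19.5·0.5 = 323.5000; (r_i+r_j)·cross = 35·323.5000 = 11322.5000
edge 2: (19.5,21.5)→(13.5,34.5)  cross = 19.5·34.5 − 13.5·21.5 = 382.5000; (r_i+r_j)·cross = 33·382.5000 = 12622.5000
edge 3: (13.5,34.5)→(9,35.5)  cross = 13.5·35.5 − 9·34.5 = 168.7500; (r_i+r_j)·cross = 22.5·168.7500 = 3796.8750
edge 4: (9,35.5)→(2,29.5)  cross = 9·29.5 − 2·35.5 = 194.5000; (r_i+r_j)·cross = 11·194.5000 = 2139.5000
edge 5: (2,29.5)→(1,0.5)  cross = 2·0.5 − 1·29.5 = -28.5000; (r_i+r_j)·cross = 3·-28.5000 = -85.5000
Σcross = 1033.5000 → A = |Σcross|/2 = 516.7500 mm²
Σ(r_i+r_j)·cross = 29676.2500 → first moment M = |Σ|/6 = 4946.0417
R_c = M/A = 4946.0417/516.7500 = 9.5714 mm
θ = 270° = 4.712389 rad
V = θ·R_c·A = 4.712389·9.5714·516.7500 = 23307.672 mm³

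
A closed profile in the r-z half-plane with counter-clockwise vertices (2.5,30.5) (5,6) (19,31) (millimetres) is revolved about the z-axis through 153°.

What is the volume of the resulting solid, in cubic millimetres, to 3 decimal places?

Volume = 4782.492 mm³

Profile (r,z), 3 vertices: (2.5,30.5) (5,6) (19,31)
edge 0: (2.5,30.5)→(5,6)  cross = 2.5·6 − 5·30.5 = -137.5000; (r_i+r_j)·cross = 7.5·-137.5000 = -1031.2500
edge 1: (5,6)→(19,31)  cross = 5·31 − 19·6 = 41.0000; (r_i+r_j)·cross = 24·41.0000 = 984.0000
edge 2: (19,31)→(2.5,30.5)  cross = 19·30.5 − 2.5·31 = 502.0000; (r_i+r_j)·cross = 21.5·502.0000 = 10793.0000
Σcross = 405.5000 → A = |Σcross|/2 = 202.7500 mm²
Σ(r_i+r_j)·cross = 10745.7500 → first moment M = |Σ|/6 = 1790.9583
R_c = M/A = 1790.9583/202.7500 = 8.8333 mm
θ = 153° = 2.670354 rad
V = θ·R_c·A = 2.670354·8.8333·202.7500 = 4782.492 mm³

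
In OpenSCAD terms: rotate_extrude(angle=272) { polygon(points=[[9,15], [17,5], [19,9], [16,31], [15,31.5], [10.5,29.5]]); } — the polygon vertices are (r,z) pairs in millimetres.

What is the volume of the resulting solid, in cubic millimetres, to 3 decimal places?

Profile (r,z), 6 vertices: (9,15) (17,5) (19,9) (16,31) (15,31.5) (10.5,29.5)
edge 0: (9,15)→(17,5)  cross = 9·5 − 17·15 = -210.0000; (r_i+r_j)·cross = 26·-210.0000 = -5460.0000
edge 1: (17,5)→(19,9)  cross = 17·9 − 19·5 = 58.0000; (r_i+r_j)·cross = 36·58.0000 = 2088.0000
edge 2: (19,9)→(16,31)  cross = 19·31 − 16·9 = 445.0000; (r_i+r_j)·cross = 35·445.0000 = 15575.0000
edge 3: (16,31)→(15,31.5)  cross = 16·31.5 − 15·31 = 39.0000; (r_i+r_j)·cross = 31·39.0000 = 1209.0000
edge 4: (15,31.5)→(10.5,29.5)  cross = 15·29.5 − 10.5·31.5 = 111.7500; (r_i+r_j)·cross = 25.5·111.7500 = 2849.6250
edge 5: (10.5,29.5)→(9,15)  cross = 10.5·15 − 9·29.5 = -108.0000; (r_i+r_j)·cross = 19.5·-108.0000 = -2106.0000
Σcross = 335.7500 → A = |Σcross|/2 = 167.8750 mm²
Σ(r_i+r_j)·cross = 14155.6250 → first moment M = |Σ|/6 = 2359.2708
R_c = M/A = 2359.2708/167.8750 = 14.0537 mm
θ = 272° = 4.747296 rad
V = θ·R_c·A = 4.747296·14.0537·167.8750 = 11200.156 mm³

Volume = 11200.156 mm³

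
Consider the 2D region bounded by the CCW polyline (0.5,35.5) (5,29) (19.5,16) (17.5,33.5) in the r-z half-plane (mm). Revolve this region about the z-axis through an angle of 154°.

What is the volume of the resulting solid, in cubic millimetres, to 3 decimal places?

Profile (r,z), 4 vertices: (0.5,35.5) (5,29) (19.5,16) (17.5,33.5)
edge 0: (0.5,35.5)→(5,29)  cross = 0.5·29 − 5·35.5 = -163.0000; (r_i+r_j)·cross = 5.5·-163.0000 = -896.5000
edge 1: (5,29)→(19.5,16)  cross = 5·16 − 19.5·29 = -485.5000; (r_i+r_j)·cross = 24.5·-485.5000 = -11894.7500
edge 2: (19.5,16)→(17.5,33.5)  cross = 19.5·33.5 − 17.5·16 = 373.2500; (r_i+r_j)·cross = 37·373.2500 = 13810.2500
edge 3: (17.5,33.5)→(0.5,35.5)  cross = 17.5·35.5 − 0.5·33.5 = 604.5000; (r_i+r_j)·cross = 18·604.5000 = 10881.0000
Σcross = 329.2500 → A = |Σcross|/2 = 164.6250 mm²
Σ(r_i+r_j)·cross = 11900.0000 → first moment M = |Σ|/6 = 1983.3333
R_c = M/A = 1983.3333/164.6250 = 12.0476 mm
θ = 154° = 2.687807 rad
V = θ·R_c·A = 2.687807·12.0476·164.6250 = 5330.817 mm³

Volume = 5330.817 mm³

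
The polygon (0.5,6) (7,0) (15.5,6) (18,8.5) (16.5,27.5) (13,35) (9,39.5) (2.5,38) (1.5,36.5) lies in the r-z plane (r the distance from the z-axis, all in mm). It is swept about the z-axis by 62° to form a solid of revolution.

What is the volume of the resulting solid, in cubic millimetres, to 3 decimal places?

Volume = 4948.349 mm³

Profile (r,z), 9 vertices: (0.5,6) (7,0) (15.5,6) (18,8.5) (16.5,27.5) (13,35) (9,39.5) (2.5,38) (1.5,36.5)
edge 0: (0.5,6)→(7,0)  cross = 0.5·0 − 7·6 = -42.0000; (r_i+r_j)·cross = 7.5·-42.0000 = -315.0000
edge 1: (7,0)→(15.5,6)  cross = 7·6 − 15.5·0 = 42.0000; (r_i+r_j)·cross = 22.5·42.0000 = 945.0000
edge 2: (15.5,6)→(18,8.5)  cross = 15.5·8.5 − 18·6 = 23.7500; (r_i+r_j)·cross = 33.5·23.7500 = 795.6250
edge 3: (18,8.5)→(16.5,27.5)  cross = 18·27.5 − 16.5·8.5 = 354.7500; (r_i+r_j)·cross = 34.5·354.7500 = 12238.8750
edge 4: (16.5,27.5)→(13,35)  cross = 16.5·35 − 13·27.5 = 220.0000; (r_i+r_j)·cross = 29.5·220.0000 = 6490.0000
edge 5: (13,35)→(9,39.5)  cross = 13·39.5 − 9·35 = 198.5000; (r_i+r_j)·cross = 22·198.5000 = 4367.0000
edge 6: (9,39.5)→(2.5,38)  cross = 9·38 − 2.5·39.5 = 243.2500; (r_i+r_j)·cross = 11.5·243.2500 = 2797.3750
edge 7: (2.5,38)→(1.5,36.5)  cross = 2.5·36.5 − 1.5·38 = 34.2500; (r_i+r_j)·cross = 4·34.2500 = 137.0000
edge 8: (1.5,36.5)→(0.5,6)  cross = 1.5·6 − 0.5·36.5 = -9.2500; (r_i+r_j)·cross = 2·-9.2500 = -18.5000
Σcross = 1065.2500 → A = |Σcross|/2 = 532.6250 mm²
Σ(r_i+r_j)·cross = 27437.3750 → first moment M = |Σ|/6 = 4572.8958
R_c = M/A = 4572.8958/532.6250 = 8.5856 mm
θ = 62° = 1.082104 rad
V = θ·R_c·A = 1.082104·8.5856·532.6250 = 4948.349 mm³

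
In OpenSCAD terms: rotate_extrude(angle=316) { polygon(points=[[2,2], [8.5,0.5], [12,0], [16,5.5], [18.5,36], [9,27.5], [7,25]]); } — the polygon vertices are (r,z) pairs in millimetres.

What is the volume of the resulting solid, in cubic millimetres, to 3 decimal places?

Volume = 21321.230 mm³

Profile (r,z), 7 vertices: (2,2) (8.5,0.5) (12,0) (16,5.5) (18.5,36) (9,27.5) (7,25)
edge 0: (2,2)→(8.5,0.5)  cross = 2·0.5 − 8.5·2 = -16.0000; (r_i+r_j)·cross = 10.5·-16.0000 = -168.0000
edge 1: (8.5,0.5)→(12,0)  cross = 8.5·0 − 12·0.5 = -6.0000; (r_i+r_j)·cross = 20.5·-6.0000 = -123.0000
edge 2: (12,0)→(16,5.5)  cross = 12·5.5 − 16·0 = 66.0000; (r_i+r_j)·cross = 28·66.0000 = 1848.0000
edge 3: (16,5.5)→(18.5,36)  cross = 16·36 − 18.5·5.5 = 474.2500; (r_i+r_j)·cross = 34.5·474.2500 = 16361.6250
edge 4: (18.5,36)→(9,27.5)  cross = 18.5·27.5 − 9·36 = 184.7500; (r_i+r_j)·cross = 27.5·184.7500 = 5080.6250
edge 5: (9,27.5)→(7,25)  cross = 9·25 − 7·27.5 = 32.5000; (r_i+r_j)·cross = 16·32.5000 = 520.0000
edge 6: (7,25)→(2,2)  cross = 7·2 − 2·25 = -36.0000; (r_i+r_j)·cross = 9·-36.0000 = -324.0000
Σcross = 699.5000 → A = |Σcross|/2 = 349.7500 mm²
Σ(r_i+r_j)·cross = 23195.2500 → first moment M = |Σ|/6 = 3865.8750
R_c = M/A = 3865.8750/349.7500 = 11.0533 mm
θ = 316° = 5.515240 rad
V = θ·R_c·A = 5.515240·11.0533·349.7500 = 21321.230 mm³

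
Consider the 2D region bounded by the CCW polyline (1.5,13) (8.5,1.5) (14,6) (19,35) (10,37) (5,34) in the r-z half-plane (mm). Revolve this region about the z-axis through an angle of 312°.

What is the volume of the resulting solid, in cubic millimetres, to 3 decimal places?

Volume = 22374.807 mm³

Profile (r,z), 6 vertices: (1.5,13) (8.5,1.5) (14,6) (19,35) (10,37) (5,34)
edge 0: (1.5,13)→(8.5,1.5)  cross = 1.5·1.5 − 8.5·13 = -108.2500; (r_i+r_j)·cross = 10·-108.2500 = -1082.5000
edge 1: (8.5,1.5)→(14,6)  cross = 8.5·6 − 14·1.5 = 30.0000; (r_i+r_j)·cross = 22.5·30.0000 = 675.0000
edge 2: (14,6)→(19,35)  cross = 14·35 − 19·6 = 376.0000; (r_i+r_j)·cross = 33·376.0000 = 12408.0000
edge 3: (19,35)→(10,37)  cross = 19·37 − 10·35 = 353.0000; (r_i+r_j)·cross = 29·353.0000 = 10237.0000
edge 4: (10,37)→(5,34)  cross = 10·34 − 5·37 = 155.0000; (r_i+r_j)·cross = 15·155.0000 = 2325.0000
edge 5: (5,34)→(1.5,13)  cross = 5·13 − 1.5·34 = 14.0000; (r_i+r_j)·cross = 6.5·14.0000 = 91.0000
Σcross = 819.7500 → A = |Σcross|/2 = 409.8750 mm²
Σ(r_i+r_j)·cross = 24653.5000 → first moment M = |Σ|/6 = 4108.9167
R_c = M/A = 4108.9167/409.8750 = 10.0248 mm
θ = 312° = 5.445427 rad
V = θ·R_c·A = 5.445427·10.0248·409.8750 = 22374.807 mm³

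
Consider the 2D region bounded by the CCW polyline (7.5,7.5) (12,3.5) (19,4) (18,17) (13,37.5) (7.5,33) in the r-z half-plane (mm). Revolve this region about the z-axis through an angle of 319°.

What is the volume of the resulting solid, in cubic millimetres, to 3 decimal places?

Profile (r,z), 6 vertices: (7.5,7.5) (12,3.5) (19,4) (18,17) (13,37.5) (7.5,33)
edge 0: (7.5,7.5)→(12,3.5)  cross = 7.5·3.5 − 12·7.5 = -63.7500; (r_i+r_j)·cross = 19.5·-63.7500 = -1243.1250
edge 1: (12,3.5)→(19,4)  cross = 12·4 − 19·3.5 = -18.5000; (r_i+r_j)·cross = 31·-18.5000 = -573.5000
edge 2: (19,4)→(18,17)  cross = 19·17 − 18·4 = 251.0000; (r_i+r_j)·cross = 37·251.0000 = 9287.0000
edge 3: (18,17)→(13,37.5)  cross = 18·37.5 − 13·17 = 454.0000; (r_i+r_j)·cross = 31·454.0000 = 14074.0000
edge 4: (13,37.5)→(7.5,33)  cross = 13·33 − 7.5·37.5 = 147.7500; (r_i+r_j)·cross = 20.5·147.7500 = 3028.8750
edge 5: (7.5,33)→(7.5,7.5)  cross = 7.5·7.5 − 7.5·33 = -191.2500; (r_i+r_j)·cross = 15·-191.2500 = -2868.7500
Σcross = 579.2500 → A = |Σcross|/2 = 289.6250 mm²
Σ(r_i+r_j)·cross = 21704.5000 → first moment M = |Σ|/6 = 3617.4167
R_c = M/A = 3617.4167/289.6250 = 12.4900 mm
θ = 319° = 5.567600 rad
V = θ·R_c·A = 5.567600·12.4900·289.6250 = 20140.330 mm³

Volume = 20140.330 mm³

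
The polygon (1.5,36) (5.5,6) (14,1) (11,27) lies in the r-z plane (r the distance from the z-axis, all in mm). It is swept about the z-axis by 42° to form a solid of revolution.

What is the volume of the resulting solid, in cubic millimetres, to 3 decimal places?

Profile (r,z), 4 vertices: (1.5,36) (5.5,6) (14,1) (11,27)
edge 0: (1.5,36)→(5.5,6)  cross = 1.5·6 − 5.5·36 = -189.0000; (r_i+r_j)·cross = 7·-189.0000 = -1323.0000
edge 1: (5.5,6)→(14,1)  cross = 5.5·1 − 14·6 = -78.5000; (r_i+r_j)·cross = 19.5·-78.5000 = -1530.7500
edge 2: (14,1)→(11,27)  cross = 14·27 − 11·1 = 367.0000; (r_i+r_j)·cross = 25·367.0000 = 9175.0000
edge 3: (11,27)→(1.5,36)  cross = 11·36 − 1.5·27 = 355.5000; (r_i+r_j)·cross = 12.5·355.5000 = 4443.7500
Σcross = 455.0000 → A = |Σcross|/2 = 227.5000 mm²
Σ(r_i+r_j)·cross = 10765.0000 → first moment M = |Σ|/6 = 1794.1667
R_c = M/A = 1794.1667/227.5000 = 7.8864 mm
θ = 42° = 0.733038 rad
V = θ·R_c·A = 0.733038·7.8864·227.5000 = 1315.193 mm³

Volume = 1315.193 mm³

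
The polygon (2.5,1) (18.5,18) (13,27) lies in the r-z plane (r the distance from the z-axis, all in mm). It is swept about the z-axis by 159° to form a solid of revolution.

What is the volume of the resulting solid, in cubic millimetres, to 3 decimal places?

Volume = 3734.786 mm³

Profile (r,z), 3 vertices: (2.5,1) (18.5,18) (13,27)
edge 0: (2.5,1)→(18.5,18)  cross = 2.5·18 − 18.5·1 = 26.5000; (r_i+r_j)·cross = 21·26.5000 = 556.5000
edge 1: (18.5,18)→(13,27)  cross = 18.5·27 − 13·18 = 265.5000; (r_i+r_j)·cross = 31.5·265.5000 = 8363.2500
edge 2: (13,27)→(2.5,1)  cross = 13·1 − 2.5·27 = -54.5000; (r_i+r_j)·cross = 15.5·-54.5000 = -844.7500
Σcross = 237.5000 → A = |Σcross|/2 = 118.7500 mm²
Σ(r_i+r_j)·cross = 8075.0000 → first moment M = |Σ|/6 = 1345.8333
R_c = M/A = 1345.8333/118.7500 = 11.3333 mm
θ = 159° = 2.775074 rad
V = θ·R_c·A = 2.775074·11.3333·118.7500 = 3734.786 mm³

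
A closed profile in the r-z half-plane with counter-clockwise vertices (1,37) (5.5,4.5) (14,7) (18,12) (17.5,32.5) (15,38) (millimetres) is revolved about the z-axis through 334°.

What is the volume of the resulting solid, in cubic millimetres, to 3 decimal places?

Volume = 26160.403 mm³

Profile (r,z), 6 vertices: (1,37) (5.5,4.5) (14,7) (18,12) (17.5,32.5) (15,38)
edge 0: (1,37)→(5.5,4.5)  cross = 1·4.5 − 5.5·37 = -199.0000; (r_i+r_j)·cross = 6.5·-199.0000 = -1293.5000
edge 1: (5.5,4.5)→(14,7)  cross = 5.5·7 − 14·4.5 = -24.5000; (r_i+r_j)·cross = 19.5·-24.5000 = -477.7500
edge 2: (14,7)→(18,12)  cross = 14·12 − 18·7 = 42.0000; (r_i+r_j)·cross = 32·42.0000 = 1344.0000
edge 3: (18,12)→(17.5,32.5)  cross = 18·32.5 − 17.5·12 = 375.0000; (r_i+r_j)·cross = 35.5·375.0000 = 13312.5000
edge 4: (17.5,32.5)→(15,38)  cross = 17.5·38 − 15·32.5 = 177.5000; (r_i+r_j)·cross = 32.5·177.5000 = 5768.7500
edge 5: (15,38)→(1,37)  cross = 15·37 − 1·38 = 517.0000; (r_i+r_j)·cross = 16·517.0000 = 8272.0000
Σcross = 888.0000 → A = |Σcross|/2 = 444.0000 mm²
Σ(r_i+r_j)·cross = 26926.0000 → first moment M = |Σ|/6 = 4487.6667
R_c = M/A = 4487.6667/444.0000 = 10.1074 mm
θ = 334° = 5.829400 rad
V = θ·R_c·A = 5.829400·10.1074·444.0000 = 26160.403 mm³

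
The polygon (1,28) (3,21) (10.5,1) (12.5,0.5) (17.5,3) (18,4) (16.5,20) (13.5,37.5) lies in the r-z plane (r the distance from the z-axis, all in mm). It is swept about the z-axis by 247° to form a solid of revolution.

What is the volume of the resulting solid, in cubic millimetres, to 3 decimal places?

Profile (r,z), 8 vertices: (1,28) (3,21) (10.5,1) (12.5,0.5) (17.5,3) (18,4) (16.5,20) (13.5,37.5)
edge 0: (1,28)→(3,21)  cross = 1·21 − 3·28 = -63.0000; (r_i+r_j)·cross = 4·-63.0000 = -252.0000
edge 1: (3,21)→(10.5,1)  cross = 3·1 − 10.5·21 = -217.5000; (r_i+r_j)·cross = 13.5·-217.5000 = -2936.2500
edge 2: (10.5,1)→(12.5,0.5)  cross = 10.5·0.5 − 12.5·1 = -7.2500; (r_i+r_j)·cross = 23·-7.2500 = -166.7500
edge 3: (12.5,0.5)→(17.5,3)  cross = 12.5·3 − 17.5·0.5 = 28.7500; (r_i+r_j)·cross = 30·28.7500 = 862.5000
edge 4: (17.5,3)→(18,4)  cross = 17.5·4 − 18·3 = 16.0000; (r_i+r_j)·cross = 35.5·16.0000 = 568.0000
edge 5: (18,4)→(16.5,20)  cross = 18·20 − 16.5·4 = 294.0000; (r_i+r_j)·cross = 34.5·294.0000 = 10143.0000
edge 6: (16.5,20)→(13.5,37.5)  cross = 16.5·37.5 − 13.5·20 = 348.7500; (r_i+r_j)·cross = 30·348.7500 = 10462.5000
edge 7: (13.5,37.5)→(1,28)  cross = 13.5·28 − 1·37.5 = 340.5000; (r_i+r_j)·cross = 14.5·340.5000 = 4937.2500
Σcross = 740.2500 → A = |Σcross|/2 = 370.1250 mm²
Σ(r_i+r_j)·cross = 23618.2500 → first moment M = |Σ|/6 = 3936.3750
R_c = M/A = 3936.3750/370.1250 = 10.6353 mm
θ = 247° = 4.310963 rad
V = θ·R_c·A = 4.310963·10.6353·370.1250 = 16969.568 mm³

Volume = 16969.568 mm³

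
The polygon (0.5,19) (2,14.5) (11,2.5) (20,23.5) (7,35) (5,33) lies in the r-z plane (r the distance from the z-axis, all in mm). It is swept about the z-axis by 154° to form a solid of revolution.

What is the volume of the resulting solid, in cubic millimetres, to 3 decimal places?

Profile (r,z), 6 vertices: (0.5,19) (2,14.5) (11,2.5) (20,23.5) (7,35) (5,33)
edge 0: (0.5,19)→(2,14.5)  cross = 0.5·14.5 − 2·19 = -30.7500; (r_i+r_j)·cross = 2.5·-30.7500 = -76.8750
edge 1: (2,14.5)→(11,2.5)  cross = 2·2.5 − 11·14.5 = -154.5000; (r_i+r_j)·cross = 13·-154.5000 = -2008.5000
edge 2: (11,2.5)→(20,23.5)  cross = 11·23.5 − 20·2.5 = 208.5000; (r_i+r_j)·cross = 31·208.5000 = 6463.5000
edge 3: (20,23.5)→(7,35)  cross = 20·35 − 7·23.5 = 535.5000; (r_i+r_j)·cross = 27·535.5000 = 14458.5000
edge 4: (7,35)→(5,33)  cross = 7·33 − 5·35 = 56.0000; (r_i+r_j)·cross = 12·56.0000 = 672.0000
edge 5: (5,33)→(0.5,19)  cross = 5·19 − 0.5·33 = 78.5000; (r_i+r_j)·cross = 5.5·78.5000 = 431.7500
Σcross = 693.2500 → A = |Σcross|/2 = 346.6250 mm²
Σ(r_i+r_j)·cross = 19940.3750 → first moment M = |Σ|/6 = 3323.3958
R_c = M/A = 3323.3958/346.6250 = 9.5879 mm
θ = 154° = 2.687807 rad
V = θ·R_c·A = 2.687807·9.5879·346.6250 = 8932.647 mm³

Volume = 8932.647 mm³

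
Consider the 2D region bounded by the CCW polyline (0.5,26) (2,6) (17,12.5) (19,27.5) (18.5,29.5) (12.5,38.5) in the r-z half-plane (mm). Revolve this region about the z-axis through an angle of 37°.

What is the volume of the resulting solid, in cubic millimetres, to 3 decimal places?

Profile (r,z), 6 vertices: (0.5,26) (2,6) (17,12.5) (19,27.5) (18.5,29.5) (12.5,38.5)
edge 0: (0.5,26)→(2,6)  cross = 0.5·6 − 2·26 = -49.0000; (r_i+r_j)·cross = 2.5·-49.0000 = -122.5000
edge 1: (2,6)→(17,12.5)  cross = 2·12.5 − 17·6 = -77.0000; (r_i+r_j)·cross = 19·-77.0000 = -1463.0000
edge 2: (17,12.5)→(19,27.5)  cross = 17·27.5 − 19·12.5 = 230.0000; (r_i+r_j)·cross = 36·230.0000 = 8280.0000
edge 3: (19,27.5)→(18.5,29.5)  cross = 19·29.5 − 18.5·27.5 = 51.7500; (r_i+r_j)·cross = 37.5·51.7500 = 1940.6250
edge 4: (18.5,29.5)→(12.5,38.5)  cross = 18.5·38.5 − 12.5·29.5 = 343.5000; (r_i+r_j)·cross = 31·343.5000 = 10648.5000
edge 5: (12.5,38.5)→(0.5,26)  cross = 12.5·26 − 0.5·38.5 = 305.7500; (r_i+r_j)·cross = 13·305.7500 = 3974.7500
Σcross = 805.0000 → A = |Σcross|/2 = 402.5000 mm²
Σ(r_i+r_j)·cross = 23258.3750 → first moment M = |Σ|/6 = 3876.3958
R_c = M/A = 3876.3958/402.5000 = 9.6308 mm
θ = 37° = 0.645772 rad
V = θ·R_c·A = 0.645772·9.6308·402.5000 = 2503.267 mm³

Volume = 2503.267 mm³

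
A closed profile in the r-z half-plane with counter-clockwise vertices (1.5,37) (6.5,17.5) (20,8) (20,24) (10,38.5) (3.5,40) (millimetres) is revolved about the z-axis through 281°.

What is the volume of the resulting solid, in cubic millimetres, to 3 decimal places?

Profile (r,z), 6 vertices: (1.5,37) (6.5,17.5) (20,8) (20,24) (10,38.5) (3.5,40)
edge 0: (1.5,37)→(6.5,17.5)  cross = 1.5·17.5 − 6.5·37 = -214.2500; (r_i+r_j)·cross = 8·-214.2500 = -1714.0000
edge 1: (6.5,17.5)→(20,8)  cross = 6.5·8 − 20·17.5 = -298.0000; (r_i+r_j)·cross = 26.5·-298.0000 = -7897.0000
edge 2: (20,8)→(20,24)  cross = 20·24 − 20·8 = 320.0000; (r_i+r_j)·cross = 40·320.0000 = 12800.0000
edge 3: (20,24)→(10,38.5)  cross = 20·38.5 − 10·24 = 530.0000; (r_i+r_j)·cross = 30·530.0000 = 15900.0000
edge 4: (10,38.5)→(3.5,40)  cross = 10·40 − 3.5·38.5 = 265.2500; (r_i+r_j)·cross = 13.5·265.2500 = 3580.8750
edge 5: (3.5,40)→(1.5,37)  cross = 3.5·37 − 1.5·40 = 69.5000; (r_i+r_j)·cross = 5·69.5000 = 347.5000
Σcross = 672.5000 → A = |Σcross|/2 = 336.2500 mm²
Σ(r_i+r_j)·cross = 23017.3750 → first moment M = |Σ|/6 = 3836.2292
R_c = M/A = 3836.2292/336.2500 = 11.4089 mm
θ = 281° = 4.904375 rad
V = θ·R_c·A = 4.904375·11.4089·336.2500 = 18814.307 mm³

Volume = 18814.307 mm³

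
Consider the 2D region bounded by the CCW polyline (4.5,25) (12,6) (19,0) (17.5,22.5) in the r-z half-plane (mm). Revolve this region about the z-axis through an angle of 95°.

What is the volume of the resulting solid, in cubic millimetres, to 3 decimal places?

Volume = 4134.863 mm³

Profile (r,z), 4 vertices: (4.5,25) (12,6) (19,0) (17.5,22.5)
edge 0: (4.5,25)→(12,6)  cross = 4.5·6 − 12·25 = -273.0000; (r_i+r_j)·cross = 16.5·-273.0000 = -4504.5000
edge 1: (12,6)→(19,0)  cross = 12·0 − 19·6 = -114.0000; (r_i+r_j)·cross = 31·-114.0000 = -3534.0000
edge 2: (19,0)→(17.5,22.5)  cross = 19·22.5 − 17.5·0 = 427.5000; (r_i+r_j)·cross = 36.5·427.5000 = 15603.7500
edge 3: (17.5,22.5)→(4.5,25)  cross = 17.5·25 − 4.5·22.5 = 336.2500; (r_i+r_j)·cross = 22·336.2500 = 7397.5000
Σcross = 376.7500 → A = |Σcross|/2 = 188.3750 mm²
Σ(r_i+r_j)·cross = 14962.7500 → first moment M = |Σ|/6 = 2493.7917
R_c = M/A = 2493.7917/188.3750 = 13.2384 mm
θ = 95° = 1.658063 rad
V = θ·R_c·A = 1.658063·13.2384·188.3750 = 4134.863 mm³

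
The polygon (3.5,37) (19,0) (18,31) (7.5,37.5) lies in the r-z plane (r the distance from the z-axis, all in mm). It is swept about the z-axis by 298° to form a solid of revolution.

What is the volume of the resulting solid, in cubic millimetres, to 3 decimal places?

Profile (r,z), 4 vertices: (3.5,37) (19,0) (18,31) (7.5,37.5)
edge 0: (3.5,37)→(19,0)  cross = 3.5·0 − 19·37 = -703.0000; (r_i+r_j)·cross = 22.5·-703.0000 = -15817.5000
edge 1: (19,0)→(18,31)  cross = 19·31 − 18·0 = 589.0000; (r_i+r_j)·cross = 37·589.0000 = 21793.0000
edge 2: (18,31)→(7.5,37.5)  cross = 18·37.5 − 7.5·31 = 442.5000; (r_i+r_j)·cross = 25.5·442.5000 = 11283.7500
edge 3: (7.5,37.5)→(3.5,37)  cross = 7.5·37 − 3.5·37.5 = 146.2500; (r_i+r_j)·cross = 11·146.2500 = 1608.7500
Σcross = 474.7500 → A = |Σcross|/2 = 237.3750 mm²
Σ(r_i+r_j)·cross = 18868.0000 → first moment M = |Σ|/6 = 3144.6667
R_c = M/A = 3144.6667/237.3750 = 13.2477 mm
θ = 298° = 5.201081 rad
V = θ·R_c·A = 5.201081·13.2477·237.3750 = 16355.667 mm³

Volume = 16355.667 mm³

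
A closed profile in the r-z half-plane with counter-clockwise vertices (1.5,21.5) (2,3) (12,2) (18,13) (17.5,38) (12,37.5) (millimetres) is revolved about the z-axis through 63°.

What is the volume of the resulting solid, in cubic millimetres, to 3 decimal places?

Profile (r,z), 6 vertices: (1.5,21.5) (2,3) (12,2) (18,13) (17.5,38) (12,37.5)
edge 0: (1.5,21.5)→(2,3)  cross = 1.5·3 − 2·21.5 = -38.5000; (r_i+r_j)·cross = 3.5·-38.5000 = -134.7500
edge 1: (2,3)→(12,2)  cross = 2·2 − 12·3 = -32.0000; (r_i+r_j)·cross = 14·-32.0000 = -448.0000
edge 2: (12,2)→(18,13)  cross = 12·13 − 18·2 = 120.0000; (r_i+r_j)·cross = 30·120.0000 = 3600.0000
edge 3: (18,13)→(17.5,38)  cross = 18·38 − 17.5·13 = 456.5000; (r_i+r_j)·cross = 35.5·456.5000 = 16205.7500
edge 4: (17.5,38)→(12,37.5)  cross = 17.5·37.5 − 12·38 = 200.2500; (r_i+r_j)·cross = 29.5·200.2500 = 5907.3750
edge 5: (12,37.5)→(1.5,21.5)  cross = 12·21.5 − 1.5·37.5 = 201.7500; (r_i+r_j)·cross = 13.5·201.7500 = 2723.6250
Σcross = 908.0000 → A = |Σcross|/2 = 454.0000 mm²
Σ(r_i+r_j)·cross = 27854.0000 → first moment M = |Σ|/6 = 4642.3333
R_c = M/A = 4642.3333/454.0000 = 10.2254 mm
θ = 63° = 1.099557 rad
V = θ·R_c·A = 1.099557·10.2254·454.0000 = 5104.512 mm³

Volume = 5104.512 mm³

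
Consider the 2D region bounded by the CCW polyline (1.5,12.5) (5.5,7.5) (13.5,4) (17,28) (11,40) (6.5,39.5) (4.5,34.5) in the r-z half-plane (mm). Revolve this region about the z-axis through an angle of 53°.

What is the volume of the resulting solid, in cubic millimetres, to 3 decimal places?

Profile (r,z), 7 vertices: (1.5,12.5) (5.5,7.5) (13.5,4) (17,28) (11,40) (6.5,39.5) (4.5,34.5)
edge 0: (1.5,12.5)→(5.5,7.5)  cross = 1.5·7.5 − 5.5·12.5 = -57.5000; (r_i+r_j)·cross = 7·-57.5000 = -402.5000
edge 1: (5.5,7.5)→(13.5,4)  cross = 5.5·4 − 13.5·7.5 = -79.2500; (r_i+r_j)·cross = 19·-79.2500 = -1505.7500
edge 2: (13.5,4)→(17,28)  cross = 13.5·28 − 17·4 = 310.0000; (r_i+r_j)·cross = 30.5·310.0000 = 9455.0000
edge 3: (17,28)→(11,40)  cross = 17·40 − 11·28 = 372.0000; (r_i+r_j)·cross = 28·372.0000 = 10416.0000
edge 4: (11,40)→(6.5,39.5)  cross = 11·39.5 − 6.5·40 = 174.5000; (r_i+r_j)·cross = 17.5·174.5000 = 3053.7500
edge 5: (6.5,39.5)→(4.5,34.5)  cross = 6.5·34.5 − 4.5·39.5 = 46.5000; (r_i+r_j)·cross = 11·46.5000 = 511.5000
edge 6: (4.5,34.5)→(1.5,12.5)  cross = 4.5·12.5 − 1.5·34.5 = 4.5000; (r_i+r_j)·cross = 6·4.5000 = 27.0000
Σcross = 770.7500 → A = |Σcross|/2 = 385.3750 mm²
Σ(r_i+r_j)·cross = 21555.0000 → first moment M = |Σ|/6 = 3592.5000
R_c = M/A = 3592.5000/385.3750 = 9.3221 mm
θ = 53° = 0.925025 rad
V = θ·R_c·A = 0.925025·9.3221·385.3750 = 3323.151 mm³

Volume = 3323.151 mm³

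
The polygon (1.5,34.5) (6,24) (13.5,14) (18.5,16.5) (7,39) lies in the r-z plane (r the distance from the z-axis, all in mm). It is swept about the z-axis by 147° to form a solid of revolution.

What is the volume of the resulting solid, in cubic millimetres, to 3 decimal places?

Volume = 4227.310 mm³

Profile (r,z), 5 vertices: (1.5,34.5) (6,24) (13.5,14) (18.5,16.5) (7,39)
edge 0: (1.5,34.5)→(6,24)  cross = 1.5·24 − 6·34.5 = -171.0000; (r_i+r_j)·cross = 7.5·-171.0000 = -1282.5000
edge 1: (6,24)→(13.5,14)  cross = 6·14 − 13.5·24 = -240.0000; (r_i+r_j)·cross = 19.5·-240.0000 = -4680.0000
edge 2: (13.5,14)→(18.5,16.5)  cross = 13.5·16.5 − 18.5·14 = -36.2500; (r_i+r_j)·cross = 32·-36.2500 = -1160.0000
edge 3: (18.5,16.5)→(7,39)  cross = 18.5·39 − 7·16.5 = 606.0000; (r_i+r_j)·cross = 25.5·606.0000 = 15453.0000
edge 4: (7,39)→(1.5,34.5)  cross = 7·34.5 − 1.5·39 = 183.0000; (r_i+r_j)·cross = 8.5·183.0000 = 1555.5000
Σcross = 341.7500 → A = |Σcross|/2 = 170.8750 mm²
Σ(r_i+r_j)·cross = 9886.0000 → first moment M = |Σ|/6 = 1647.6667
R_c = M/A = 1647.6667/170.8750 = 9.6425 mm
θ = 147° = 2.565634 rad
V = θ·R_c·A = 2.565634·9.6425·170.8750 = 4227.310 mm³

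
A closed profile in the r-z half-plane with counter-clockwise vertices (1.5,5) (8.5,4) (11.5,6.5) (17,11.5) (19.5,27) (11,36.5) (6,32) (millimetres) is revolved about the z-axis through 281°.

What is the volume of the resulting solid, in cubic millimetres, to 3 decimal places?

Volume = 19441.045 mm³

Profile (r,z), 7 vertices: (1.5,5) (8.5,4) (11.5,6.5) (17,11.5) (19.5,27) (11,36.5) (6,32)
edge 0: (1.5,5)→(8.5,4)  cross = 1.5·4 − 8.5·5 = -36.5000; (r_i+r_j)·cross = 10·-36.5000 = -365.0000
edge 1: (8.5,4)→(11.5,6.5)  cross = 8.5·6.5 − 11.5·4 = 9.2500; (r_i+r_j)·cross = 20·9.2500 = 185.0000
edge 2: (11.5,6.5)→(17,11.5)  cross = 11.5·11.5 − 17·6.5 = 21.7500; (r_i+r_j)·cross = 28.5·21.7500 = 619.8750
edge 3: (17,11.5)→(19.5,27)  cross = 17·27 − 19.5·11.5 = 234.7500; (r_i+r_j)·cross = 36.5·234.7500 = 8568.3750
edge 4: (19.5,27)→(11,36.5)  cross = 19.5·36.5 − 11·27 = 414.7500; (r_i+r_j)·cross = 30.5·414.7500 = 12649.8750
edge 5: (11,36.5)→(6,32)  cross = 11·32 − 6·36.5 = 133.0000; (r_i+r_j)·cross = 17·133.0000 = 2261.0000
edge 6: (6,32)→(1.5,5)  cross = 6·5 − 1.5·32 = -18.0000; (r_i+r_j)·cross = 7.5·-18.0000 = -135.0000
Σcross = 759.0000 → A = |Σcross|/2 = 379.5000 mm²
Σ(r_i+r_j)·cross = 23784.1250 → first moment M = |Σ|/6 = 3964.0208
R_c = M/A = 3964.0208/379.5000 = 10.4454 mm
θ = 281° = 4.904375 rad
V = θ·R_c·A = 4.904375·10.4454·379.5000 = 19441.045 mm³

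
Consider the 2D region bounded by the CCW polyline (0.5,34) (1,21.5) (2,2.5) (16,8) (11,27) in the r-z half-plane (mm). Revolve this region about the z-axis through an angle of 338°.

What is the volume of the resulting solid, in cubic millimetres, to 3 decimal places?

Volume = 12629.600 mm³

Profile (r,z), 5 vertices: (0.5,34) (1,21.5) (2,2.5) (16,8) (11,27)
edge 0: (0.5,34)→(1,21.5)  cross = 0.5·21.5 − 1·34 = -23.2500; (r_i+r_j)·cross = 1.5·-23.2500 = -34.8750
edge 1: (1,21.5)→(2,2.5)  cross = 1·2.5 − 2·21.5 = -40.5000; (r_i+r_j)·cross = 3·-40.5000 = -121.5000
edge 2: (2,2.5)→(16,8)  cross = 2·8 − 16·2.5 = -24.0000; (r_i+r_j)·cross = 18·-24.0000 = -432.0000
edge 3: (16,8)→(11,27)  cross = 16·27 − 11·8 = 344.0000; (r_i+r_j)·cross = 27·344.0000 = 9288.0000
edge 4: (11,27)→(0.5,34)  cross = 11·34 − 0.5·27 = 360.5000; (r_i+r_j)·cross = 11.5·360.5000 = 4145.7500
Σcross = 616.7500 → A = |Σcross|/2 = 308.3750 mm²
Σ(r_i+r_j)·cross = 12845.3750 → first moment M = |Σ|/6 = 2140.8958
R_c = M/A = 2140.8958/308.3750 = 6.9425 mm
θ = 338° = 5.899213 rad
V = θ·R_c·A = 5.899213·6.9425·308.3750 = 12629.600 mm³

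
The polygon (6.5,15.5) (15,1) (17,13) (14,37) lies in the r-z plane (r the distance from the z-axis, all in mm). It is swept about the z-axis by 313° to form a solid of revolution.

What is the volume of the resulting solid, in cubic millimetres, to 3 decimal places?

Profile (r,z), 4 vertices: (6.5,15.5) (15,1) (17,13) (14,37)
edge 0: (6.5,15.5)→(15,1)  cross = 6.5·1 − 15·15.5 = -226.0000; (r_i+r_j)·cross = 21.5·-226.0000 = -4859.0000
edge 1: (15,1)→(17,13)  cross = 15·13 − 17·1 = 178.0000; (r_i+r_j)·cross = 32·178.0000 = 5696.0000
edge 2: (17,13)→(14,37)  cross = 17·37 − 14·13 = 447.0000; (r_i+r_j)·cross = 31·447.0000 = 13857.0000
edge 3: (14,37)→(6.5,15.5)  cross = 14·15.5 − 6.5·37 = -23.5000; (r_i+r_j)·cross = 20.5·-23.5000 = -481.7500
Σcross = 375.5000 → A = |Σcross|/2 = 187.7500 mm²
Σ(r_i+r_j)·cross = 14212.2500 → first moment M = |Σ|/6 = 2368.7083
R_c = M/A = 2368.7083/187.7500 = 12.6163 mm
θ = 313° = 5.462881 rad
V = θ·R_c·A = 5.462881·12.6163·187.7500 = 12939.971 mm³

Volume = 12939.971 mm³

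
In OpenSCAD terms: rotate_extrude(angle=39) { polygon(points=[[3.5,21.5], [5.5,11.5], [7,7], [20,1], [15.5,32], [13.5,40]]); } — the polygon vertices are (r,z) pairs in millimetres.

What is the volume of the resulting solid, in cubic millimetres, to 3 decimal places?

Volume = 2876.774 mm³

Profile (r,z), 6 vertices: (3.5,21.5) (5.5,11.5) (7,7) (20,1) (15.5,32) (13.5,40)
edge 0: (3.5,21.5)→(5.5,11.5)  cross = 3.5·11.5 − 5.5·21.5 = -78.0000; (r_i+r_j)·cross = 9·-78.0000 = -702.0000
edge 1: (5.5,11.5)→(7,7)  cross = 5.5·7 − 7·11.5 = -42.0000; (r_i+r_j)·cross = 12.5·-42.0000 = -525.0000
edge 2: (7,7)→(20,1)  cross = 7·1 − 20·7 = -133.0000; (r_i+r_j)·cross = 27·-133.0000 = -3591.0000
edge 3: (20,1)→(15.5,32)  cross = 20·32 − 15.5·1 = 624.5000; (r_i+r_j)·cross = 35.5·624.5000 = 22169.7500
edge 4: (15.5,32)→(13.5,40)  cross = 15.5·40 − 13.5·32 = 188.0000; (r_i+r_j)·cross = 29·188.0000 = 5452.0000
edge 5: (13.5,40)→(3.5,21.5)  cross = 13.5·21.5 − 3.5·40 = 150.2500; (r_i+r_j)·cross = 17·150.2500 = 2554.2500
Σcross = 709.7500 → A = |Σcross|/2 = 354.8750 mm²
Σ(r_i+r_j)·cross = 25358.0000 → first moment M = |Σ|/6 = 4226.3333
R_c = M/A = 4226.3333/354.8750 = 11.9094 mm
θ = 39° = 0.680678 rad
V = θ·R_c·A = 0.680678·11.9094·354.8750 = 2876.774 mm³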